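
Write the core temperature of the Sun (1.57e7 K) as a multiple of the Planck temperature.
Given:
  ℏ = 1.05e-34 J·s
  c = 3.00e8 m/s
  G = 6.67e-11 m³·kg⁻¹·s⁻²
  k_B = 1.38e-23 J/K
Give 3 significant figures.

Planck temperature: T_P = √(ℏc⁵/G) / k_B = 1.42e32 K.
1.57e7 / 1.42e32 = 1.11e-25

1.11e-25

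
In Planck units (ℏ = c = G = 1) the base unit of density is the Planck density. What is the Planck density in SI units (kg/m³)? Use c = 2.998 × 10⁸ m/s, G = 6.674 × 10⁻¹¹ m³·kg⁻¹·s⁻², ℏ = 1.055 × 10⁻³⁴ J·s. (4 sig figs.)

ρ_P = c⁵/(ℏG²)
  = 2.422 × 10⁴² / 4.699 × 10⁻⁵⁵
  = 5.154 × 10⁹⁶ kg/m³

5.154 × 10⁹⁶ kg/m³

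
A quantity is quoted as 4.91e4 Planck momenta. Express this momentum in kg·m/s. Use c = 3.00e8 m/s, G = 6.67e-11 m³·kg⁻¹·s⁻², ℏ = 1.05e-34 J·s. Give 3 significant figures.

3.20e5 kg·m/s

One Planck momentum: p_P = √(ℏc³/G) = 6.52 kg·m/s.
4.91e4 × 6.52 kg·m/s = 3.20e5 kg·m/s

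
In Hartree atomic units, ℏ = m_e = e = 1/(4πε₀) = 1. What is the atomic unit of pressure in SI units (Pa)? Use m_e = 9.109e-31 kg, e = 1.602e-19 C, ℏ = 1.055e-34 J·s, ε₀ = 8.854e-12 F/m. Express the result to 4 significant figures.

The unique combination of the constants set to 1 with dimensions of pressure is P_au = E_h/a₀³ = m_e⁴e¹⁰/((4πε₀)⁵ℏ⁸).
E_h = 4.354e-18 J
a₀ = 5.297e-11 m
E_h/a₀³ = 2.929e13 Pa

2.929e13 Pa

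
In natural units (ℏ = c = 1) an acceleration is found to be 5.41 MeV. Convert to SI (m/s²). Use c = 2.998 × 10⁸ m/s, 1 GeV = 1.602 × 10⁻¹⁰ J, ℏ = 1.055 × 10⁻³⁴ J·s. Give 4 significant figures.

2.463 × 10³⁰ m/s²

Acceleration is [L]/[T]² = c·[E]/ℏ.
1 GeV → c/ℏ × (1 GeV in J) = 4.552 × 10³² m/s².
Convert the energy scale: 5.41 MeV = 5.41 × 10⁻³ GeV.
Result: 5.41 × 10⁻³ × 4.552 × 10³² = 2.463 × 10³⁰ m/s².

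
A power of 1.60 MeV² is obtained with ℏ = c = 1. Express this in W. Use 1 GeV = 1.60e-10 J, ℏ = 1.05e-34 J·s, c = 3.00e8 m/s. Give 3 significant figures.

3.90e8 W

Power is [E]/[T] = [E]²/ℏ.
1 GeV² → 1/ℏ × (1 GeV in J)² = 2.44e14 W.
Convert the energy scale: 1.60 MeV² = 1.60e-6 GeV².
Result: 1.60e-6 × 2.44e14 = 3.90e8 W.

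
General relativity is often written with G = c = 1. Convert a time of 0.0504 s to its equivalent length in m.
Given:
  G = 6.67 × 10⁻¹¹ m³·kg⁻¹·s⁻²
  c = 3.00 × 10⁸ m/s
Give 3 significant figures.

Time → length via c.
0.0504 s × (c) = 1.51 × 10⁷ m

1.51 × 10⁷ m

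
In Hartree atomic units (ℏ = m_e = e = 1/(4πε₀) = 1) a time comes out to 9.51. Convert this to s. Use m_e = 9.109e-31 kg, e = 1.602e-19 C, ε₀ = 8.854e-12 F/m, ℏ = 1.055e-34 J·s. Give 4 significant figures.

One atomic unit of time: τ_au = (4πε₀)²ℏ³/(m_e e⁴) = 2.423e-17 s.
9.51 × 2.423e-17 s = 2.304e-16 s

2.304e-16 s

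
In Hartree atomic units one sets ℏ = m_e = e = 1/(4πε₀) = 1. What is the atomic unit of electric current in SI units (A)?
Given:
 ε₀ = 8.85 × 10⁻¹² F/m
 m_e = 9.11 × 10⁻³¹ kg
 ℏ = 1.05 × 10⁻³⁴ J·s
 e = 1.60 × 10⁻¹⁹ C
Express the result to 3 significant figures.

6.67 × 10⁻³ A

I_au = e E_h/ℏ = m_e e⁵/((4πε₀)²ℏ³)
E_h = 4.38 × 10⁻¹⁸ J
e·E_h/ℏ = 6.67 × 10⁻³ A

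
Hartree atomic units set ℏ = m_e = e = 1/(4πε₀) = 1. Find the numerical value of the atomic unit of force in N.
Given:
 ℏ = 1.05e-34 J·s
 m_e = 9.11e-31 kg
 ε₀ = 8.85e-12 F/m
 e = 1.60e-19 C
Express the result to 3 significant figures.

From ℏ = m_e = e = 1/(4πε₀) = 1 the force scale is F_au = E_h/a₀ = m_e²e⁶/((4πε₀)³ℏ⁴).
E_h = 4.38e-18 J
a₀ = 5.26e-11 m
E_h/a₀ = 8.33e-8 N

8.33e-8 N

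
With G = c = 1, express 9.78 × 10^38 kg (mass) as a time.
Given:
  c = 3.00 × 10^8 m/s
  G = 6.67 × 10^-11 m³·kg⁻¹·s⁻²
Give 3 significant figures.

Mass → time via G/c³.
9.78 × 10^38 kg × (G/c³) = 2.42 × 10^3 s

2.42 × 10^3 s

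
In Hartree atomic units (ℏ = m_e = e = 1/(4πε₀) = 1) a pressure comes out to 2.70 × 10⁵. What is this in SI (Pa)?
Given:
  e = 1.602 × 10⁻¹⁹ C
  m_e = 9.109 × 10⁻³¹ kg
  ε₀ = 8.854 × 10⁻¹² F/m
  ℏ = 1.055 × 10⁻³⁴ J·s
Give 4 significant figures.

7.909 × 10¹⁸ Pa

One atomic unit of pressure: P_au = E_h/a₀³ = m_e⁴e¹⁰/((4πε₀)⁵ℏ⁸) = 2.929 × 10¹³ Pa.
2.70 × 10⁵ × 2.929 × 10¹³ Pa = 7.909 × 10¹⁸ Pa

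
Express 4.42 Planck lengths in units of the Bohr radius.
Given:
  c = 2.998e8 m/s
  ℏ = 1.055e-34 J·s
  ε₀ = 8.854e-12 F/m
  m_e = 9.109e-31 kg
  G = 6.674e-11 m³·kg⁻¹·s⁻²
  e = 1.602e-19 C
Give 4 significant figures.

Planck length: ℓ_P = √(ℏG/c³) = 1.616e-35 m
Bohr radius: a₀ = 4πε₀ℏ²/(m_e e²) = 5.297e-11 m
4.42 × 1.616e-35 / 5.297e-11 = 1.349e-24

1.349e-24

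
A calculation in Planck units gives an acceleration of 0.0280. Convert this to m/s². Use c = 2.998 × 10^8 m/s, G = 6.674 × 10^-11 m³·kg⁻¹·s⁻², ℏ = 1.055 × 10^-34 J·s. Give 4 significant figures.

1.557 × 10^50 m/s²

One Planck acceleration: a_P = √(c⁷/(ℏG)) = 5.560 × 10^51 m/s².
0.0280 × 5.560 × 10^51 m/s² = 1.557 × 10^50 m/s²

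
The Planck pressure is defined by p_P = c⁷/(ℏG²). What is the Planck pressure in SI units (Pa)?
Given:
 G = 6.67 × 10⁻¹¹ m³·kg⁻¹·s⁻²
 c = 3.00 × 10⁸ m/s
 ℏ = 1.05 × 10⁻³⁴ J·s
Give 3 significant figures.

p_P = c⁷/(ℏG²)
  = 2.19 × 10⁵⁹ / 4.67 × 10⁻⁵⁵
  = 4.68 × 10¹¹³ Pa

4.68 × 10¹¹³ Pa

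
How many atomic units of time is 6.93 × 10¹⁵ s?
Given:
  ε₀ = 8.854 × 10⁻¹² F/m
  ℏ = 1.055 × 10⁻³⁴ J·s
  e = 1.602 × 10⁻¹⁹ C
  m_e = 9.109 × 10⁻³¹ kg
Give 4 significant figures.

atomic unit of time: τ_au = (4πε₀)²ℏ³/(m_e e⁴) = 2.423 × 10⁻¹⁷ s.
6.93 × 10¹⁵ / 2.423 × 10⁻¹⁷ = 2.860 × 10³²

2.860 × 10³²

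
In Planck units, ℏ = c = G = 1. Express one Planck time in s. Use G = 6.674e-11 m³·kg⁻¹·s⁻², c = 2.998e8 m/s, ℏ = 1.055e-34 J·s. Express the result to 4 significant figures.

5.392e-44 s

The unique combination of the constants set to 1 with dimensions of time is t_P = √(ℏG/c⁵).
  = √(2.907e-87)
  = 5.392e-44 s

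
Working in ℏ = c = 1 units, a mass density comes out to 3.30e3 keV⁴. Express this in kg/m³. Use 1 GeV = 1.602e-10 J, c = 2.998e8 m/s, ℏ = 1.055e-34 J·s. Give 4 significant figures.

0.7643 kg/m³

Mass density is [E]/(c²[L]³) = [E]⁴/(ℏ³c⁵).
1 GeV⁴ → 1/(ℏ³c⁵) × (1 GeV in J)⁴ = 2.316e20 kg/m³.
Convert the energy scale: 3.30e3 keV⁴ = 3.30e-21 GeV⁴.
Result: 3.30e-21 × 2.316e20 = 0.7643 kg/m³.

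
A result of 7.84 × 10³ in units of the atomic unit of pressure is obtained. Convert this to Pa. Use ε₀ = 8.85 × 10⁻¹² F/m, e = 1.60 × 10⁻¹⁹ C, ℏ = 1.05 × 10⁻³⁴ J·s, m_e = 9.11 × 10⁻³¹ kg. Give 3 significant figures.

One atomic unit of pressure: P_au = E_h/a₀³ = m_e⁴e¹⁰/((4πε₀)⁵ℏ⁸) = 3.01 × 10¹³ Pa.
7.84 × 10³ × 3.01 × 10¹³ Pa = 2.36 × 10¹⁷ Pa

2.36 × 10¹⁷ Pa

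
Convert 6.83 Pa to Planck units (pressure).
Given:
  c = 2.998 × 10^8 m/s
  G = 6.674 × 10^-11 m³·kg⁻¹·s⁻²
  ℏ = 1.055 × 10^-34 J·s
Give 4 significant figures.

1.474 × 10^-113

Planck pressure: p_P = c⁷/(ℏG²) = 4.632 × 10^113 Pa.
6.83 / 4.632 × 10^113 = 1.474 × 10^-113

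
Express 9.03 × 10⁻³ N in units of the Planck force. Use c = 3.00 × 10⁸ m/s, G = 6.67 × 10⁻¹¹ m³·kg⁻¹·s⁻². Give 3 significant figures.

Planck force: F_P = c⁴/G = 1.21 × 10⁴⁴ N.
9.03 × 10⁻³ / 1.21 × 10⁴⁴ = 7.44 × 10⁻⁴⁷

7.44 × 10⁻⁴⁷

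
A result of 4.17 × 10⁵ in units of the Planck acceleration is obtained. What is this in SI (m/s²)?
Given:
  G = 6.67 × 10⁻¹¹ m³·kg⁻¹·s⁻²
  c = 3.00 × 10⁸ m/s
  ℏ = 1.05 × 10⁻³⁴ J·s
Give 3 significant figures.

2.33 × 10⁵⁷ m/s²

One Planck acceleration: a_P = √(c⁷/(ℏG)) = 5.59 × 10⁵¹ m/s².
4.17 × 10⁵ × 5.59 × 10⁵¹ m/s² = 2.33 × 10⁵⁷ m/s²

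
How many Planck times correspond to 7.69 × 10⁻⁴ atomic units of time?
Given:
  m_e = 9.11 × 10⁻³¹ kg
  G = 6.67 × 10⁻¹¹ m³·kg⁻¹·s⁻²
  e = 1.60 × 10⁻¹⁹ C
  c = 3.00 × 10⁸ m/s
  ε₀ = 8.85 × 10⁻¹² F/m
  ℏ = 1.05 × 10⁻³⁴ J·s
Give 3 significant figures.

3.44 × 10²³

atomic unit of time: τ_au = (4πε₀)²ℏ³/(m_e e⁴) = 2.40 × 10⁻¹⁷ s
Planck time: t_P = √(ℏG/c⁵) = 5.37 × 10⁻⁴⁴ s
7.69 × 10⁻⁴ × 2.40 × 10⁻¹⁷ / 5.37 × 10⁻⁴⁴ = 3.44 × 10²³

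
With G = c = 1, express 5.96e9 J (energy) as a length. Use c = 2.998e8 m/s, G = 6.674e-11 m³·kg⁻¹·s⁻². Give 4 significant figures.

Energy → length via G/c⁴.
5.96e9 J × (G/c⁴) = 4.924e-35 m

4.924e-35 m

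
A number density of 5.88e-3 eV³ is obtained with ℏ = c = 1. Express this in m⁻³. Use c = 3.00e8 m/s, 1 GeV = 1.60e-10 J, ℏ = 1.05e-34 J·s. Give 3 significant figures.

Number density is [L]⁻³ = [E]³/(ℏc)³.
1 GeV³ → 1/(ℏc)³ × (1 GeV in J)³ = 1.31e47 m⁻³.
Convert the energy scale: 5.88e-3 eV³ = 5.88e-30 GeV³.
Result: 5.88e-30 × 1.31e47 = 7.71e17 m⁻³.

7.71e17 m⁻³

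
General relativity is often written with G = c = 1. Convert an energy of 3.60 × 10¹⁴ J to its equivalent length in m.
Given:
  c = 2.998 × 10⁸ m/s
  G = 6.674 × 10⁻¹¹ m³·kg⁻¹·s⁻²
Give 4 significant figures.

2.974 × 10⁻³⁰ m

Energy → length via G/c⁴.
3.60 × 10¹⁴ J × (G/c⁴) = 2.974 × 10⁻³⁰ m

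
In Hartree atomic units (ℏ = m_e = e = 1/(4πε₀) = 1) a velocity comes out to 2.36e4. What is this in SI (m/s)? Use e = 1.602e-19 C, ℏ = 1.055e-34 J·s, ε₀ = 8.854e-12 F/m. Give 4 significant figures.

One atomic unit of velocity: v_au = e²/(4πε₀ℏ) = 2.186e6 m/s.
2.36e4 × 2.186e6 m/s = 5.160e10 m/s

5.160e10 m/s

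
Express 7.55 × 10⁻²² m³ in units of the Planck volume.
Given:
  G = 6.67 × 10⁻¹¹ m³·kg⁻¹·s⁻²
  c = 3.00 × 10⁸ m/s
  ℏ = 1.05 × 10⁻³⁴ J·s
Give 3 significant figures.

Planck volume: V_P = (ℏG/c³)^(3/2) = 4.18 × 10⁻¹⁰⁵ m³.
7.55 × 10⁻²² / 4.18 × 10⁻¹⁰⁵ = 1.81 × 10⁸³

1.81 × 10⁸³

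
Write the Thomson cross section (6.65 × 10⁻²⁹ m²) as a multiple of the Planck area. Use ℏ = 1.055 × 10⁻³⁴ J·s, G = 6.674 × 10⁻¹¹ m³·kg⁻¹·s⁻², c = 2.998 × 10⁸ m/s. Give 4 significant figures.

2.545 × 10⁴¹

Planck area: A_P = ℏG/c³ = 2.613 × 10⁻⁷⁰ m².
6.65 × 10⁻²⁹ / 2.613 × 10⁻⁷⁰ = 2.545 × 10⁴¹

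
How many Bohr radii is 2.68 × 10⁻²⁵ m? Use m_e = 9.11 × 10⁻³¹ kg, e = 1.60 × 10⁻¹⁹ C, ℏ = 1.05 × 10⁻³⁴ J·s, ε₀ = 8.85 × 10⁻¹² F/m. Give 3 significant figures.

5.10 × 10⁻¹⁵

Bohr radius: a₀ = 4πε₀ℏ²/(m_e e²) = 5.26 × 10⁻¹¹ m.
2.68 × 10⁻²⁵ / 5.26 × 10⁻¹¹ = 5.10 × 10⁻¹⁵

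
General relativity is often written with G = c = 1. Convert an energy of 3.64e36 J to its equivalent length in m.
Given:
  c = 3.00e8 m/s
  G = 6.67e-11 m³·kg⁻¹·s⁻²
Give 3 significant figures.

Energy → length via G/c⁴.
3.64e36 J × (G/c⁴) = 3.00e-8 m

3.00e-8 m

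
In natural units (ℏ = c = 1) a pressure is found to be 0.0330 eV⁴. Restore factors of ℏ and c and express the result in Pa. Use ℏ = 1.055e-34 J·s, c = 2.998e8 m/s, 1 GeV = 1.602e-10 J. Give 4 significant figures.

0.6869 Pa

Pressure is [E]/[L]³ = [E]⁴/(ℏc)³.
1 GeV⁴ → 1/(ℏc)³ × (1 GeV in J)⁴ = 2.082e37 Pa.
Convert the energy scale: 0.0330 eV⁴ = 3.30e-38 GeV⁴.
Result: 3.30e-38 × 2.082e37 = 0.6869 Pa.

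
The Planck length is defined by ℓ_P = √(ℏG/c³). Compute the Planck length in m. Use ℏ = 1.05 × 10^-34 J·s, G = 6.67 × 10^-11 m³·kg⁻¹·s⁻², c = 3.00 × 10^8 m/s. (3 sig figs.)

1.61 × 10^-35 m

ℓ_P = √(ℏG/c³)
  = √(2.59 × 10^-70)
  = 1.61 × 10^-35 m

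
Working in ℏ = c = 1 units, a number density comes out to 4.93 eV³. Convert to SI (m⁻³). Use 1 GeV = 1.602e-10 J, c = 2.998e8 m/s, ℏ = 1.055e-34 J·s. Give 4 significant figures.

6.406e20 m⁻³

Number density is [L]⁻³ = [E]³/(ℏc)³.
1 GeV³ → 1/(ℏc)³ × (1 GeV in J)³ = 1.299e47 m⁻³.
Convert the energy scale: 4.93 eV³ = 4.93e-27 GeV³.
Result: 4.93e-27 × 1.299e47 = 6.406e20 m⁻³.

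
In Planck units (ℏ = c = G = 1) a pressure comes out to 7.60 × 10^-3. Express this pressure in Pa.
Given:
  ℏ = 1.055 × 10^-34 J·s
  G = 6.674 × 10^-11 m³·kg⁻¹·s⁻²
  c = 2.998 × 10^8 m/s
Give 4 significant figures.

One Planck pressure: p_P = c⁷/(ℏG²) = 4.632 × 10^113 Pa.
7.60 × 10^-3 × 4.632 × 10^113 Pa = 3.521 × 10^111 Pa

3.521 × 10^111 Pa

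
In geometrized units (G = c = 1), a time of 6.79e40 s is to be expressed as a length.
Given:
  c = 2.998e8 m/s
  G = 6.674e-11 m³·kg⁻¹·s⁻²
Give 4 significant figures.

2.036e49 m

Time → length via c.
6.79e40 s × (c) = 2.036e49 m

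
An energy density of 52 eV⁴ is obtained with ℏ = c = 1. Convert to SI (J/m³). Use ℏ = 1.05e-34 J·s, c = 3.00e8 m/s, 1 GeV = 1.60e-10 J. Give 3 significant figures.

1.09e3 J/m³

[E]/[L]³ = [E]⁴/(ℏc)³; restore (ℏc)⁻³.
1 GeV⁴ → 1/(ℏc)³ × (1 GeV in J)⁴ = 2.10e37 J/m³.
Convert the energy scale: 52 eV⁴ = 5.20e-35 GeV⁴.
Result: 5.20e-35 × 2.10e37 = 1.09e3 J/m³.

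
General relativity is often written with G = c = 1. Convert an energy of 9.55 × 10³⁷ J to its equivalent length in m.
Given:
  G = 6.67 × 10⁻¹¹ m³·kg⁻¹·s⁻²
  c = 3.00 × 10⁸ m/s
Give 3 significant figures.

7.86 × 10⁻⁷ m

Energy → length via G/c⁴.
9.55 × 10³⁷ J × (G/c⁴) = 7.86 × 10⁻⁷ m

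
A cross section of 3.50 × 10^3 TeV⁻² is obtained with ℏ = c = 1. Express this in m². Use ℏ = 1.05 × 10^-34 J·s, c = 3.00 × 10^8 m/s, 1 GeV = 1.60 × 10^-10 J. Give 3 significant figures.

1.36 × 10^-34 m²

Area is [L]² = [E]⁻²·(ℏc)²; restore (ℏc)².
1 GeV⁻² → (ℏc)² × (1 GeV in J)⁻² = 3.88 × 10^-32 m².
Convert the energy scale: 3.50 × 10^3 TeV⁻² = 3.50 × 10^-3 GeV⁻².
Result: 3.50 × 10^-3 × 3.88 × 10^-32 = 1.36 × 10^-34 m².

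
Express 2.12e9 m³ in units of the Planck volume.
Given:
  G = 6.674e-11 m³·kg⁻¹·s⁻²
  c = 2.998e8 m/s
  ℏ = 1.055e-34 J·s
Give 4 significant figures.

Planck volume: V_P = (ℏG/c³)^(3/2) = 4.224e-105 m³.
2.12e9 / 4.224e-105 = 5.019e113

5.019e113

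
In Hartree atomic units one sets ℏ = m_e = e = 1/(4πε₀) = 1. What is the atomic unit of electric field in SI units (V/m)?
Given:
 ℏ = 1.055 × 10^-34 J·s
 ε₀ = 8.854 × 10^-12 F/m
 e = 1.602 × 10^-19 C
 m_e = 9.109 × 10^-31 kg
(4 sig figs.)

E_au = E_h/(e a₀) = m_e²e⁵/((4πε₀)³ℏ⁴)
E_h = 4.354 × 10^-18 J
a₀ = 5.297 × 10^-11 m
E_h/(e·a₀) = 5.131 × 10^11 V/m

5.131 × 10^11 V/m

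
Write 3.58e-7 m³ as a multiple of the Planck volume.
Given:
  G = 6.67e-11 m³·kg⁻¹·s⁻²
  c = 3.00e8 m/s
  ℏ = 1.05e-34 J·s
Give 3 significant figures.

8.57e97

Planck volume: V_P = (ℏG/c³)^(3/2) = 4.18e-105 m³.
3.58e-7 / 4.18e-105 = 8.57e97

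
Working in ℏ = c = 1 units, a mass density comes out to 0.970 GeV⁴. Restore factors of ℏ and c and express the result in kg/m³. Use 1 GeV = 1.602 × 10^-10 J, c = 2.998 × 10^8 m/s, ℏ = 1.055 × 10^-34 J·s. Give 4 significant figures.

Mass density is [E]/(c²[L]³) = [E]⁴/(ℏ³c⁵).
1 GeV⁴ → 1/(ℏ³c⁵) × (1 GeV in J)⁴ = 2.316 × 10^20 kg/m³.
Result: 0.970 × 2.316 × 10^20 = 2.246 × 10^20 kg/m³.

2.246 × 10^20 kg/m³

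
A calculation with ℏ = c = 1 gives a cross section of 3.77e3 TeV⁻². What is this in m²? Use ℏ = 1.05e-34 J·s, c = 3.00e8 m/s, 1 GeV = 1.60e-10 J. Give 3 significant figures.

Area is [L]² = [E]⁻²·(ℏc)²; restore (ℏc)².
1 GeV⁻² → (ℏc)² × (1 GeV in J)⁻² = 3.88e-32 m².
Convert the energy scale: 3.77e3 TeV⁻² = 3.77e-3 GeV⁻².
Result: 3.77e-3 × 3.88e-32 = 1.46e-34 m².

1.46e-34 m²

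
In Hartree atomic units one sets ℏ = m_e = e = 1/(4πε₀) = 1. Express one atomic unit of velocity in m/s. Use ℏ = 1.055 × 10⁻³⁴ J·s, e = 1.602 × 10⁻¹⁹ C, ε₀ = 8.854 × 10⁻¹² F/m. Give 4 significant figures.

2.186 × 10⁶ m/s

v_au = e²/(4πε₀ℏ)
  = 2.566 × 10⁻³⁸ / 1.174 × 10⁻⁴⁴
  = 2.186 × 10⁶ m/s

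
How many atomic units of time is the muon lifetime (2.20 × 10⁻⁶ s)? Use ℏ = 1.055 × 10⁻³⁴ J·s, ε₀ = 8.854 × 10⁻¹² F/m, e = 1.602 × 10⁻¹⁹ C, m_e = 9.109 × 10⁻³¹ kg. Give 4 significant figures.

9.080 × 10¹⁰

atomic unit of time: τ_au = (4πε₀)²ℏ³/(m_e e⁴) = 2.423 × 10⁻¹⁷ s.
2.20 × 10⁻⁶ / 2.423 × 10⁻¹⁷ = 9.080 × 10¹⁰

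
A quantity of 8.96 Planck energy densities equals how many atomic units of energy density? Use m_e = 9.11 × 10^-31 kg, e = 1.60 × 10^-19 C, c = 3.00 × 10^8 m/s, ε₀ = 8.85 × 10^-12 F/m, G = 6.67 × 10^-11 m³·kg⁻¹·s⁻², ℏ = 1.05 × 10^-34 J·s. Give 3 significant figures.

Planck energy density: u_P = c⁷/(ℏG²) = 4.68 × 10^113 J/m³
atomic unit of energy density: u_au = E_h/a₀³ = m_e⁴e¹⁰/((4πε₀)⁵ℏ⁸) = 3.01 × 10^13 J/m³
8.96 × 4.68 × 10^113 / 3.01 × 10^13 = 1.39 × 10^101

1.39 × 10^101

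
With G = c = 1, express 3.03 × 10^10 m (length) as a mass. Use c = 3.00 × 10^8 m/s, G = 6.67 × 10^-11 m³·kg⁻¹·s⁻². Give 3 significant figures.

4.09 × 10^37 kg

Length → mass via c²/G.
3.03 × 10^10 m × (c²/G) = 4.09 × 10^37 kg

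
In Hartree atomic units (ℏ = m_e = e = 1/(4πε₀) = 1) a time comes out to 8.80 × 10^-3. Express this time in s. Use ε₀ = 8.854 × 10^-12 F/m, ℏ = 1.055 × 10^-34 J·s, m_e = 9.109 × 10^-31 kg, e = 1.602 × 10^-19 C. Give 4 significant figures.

2.132 × 10^-19 s

One atomic unit of time: τ_au = (4πε₀)²ℏ³/(m_e e⁴) = 2.423 × 10^-17 s.
8.80 × 10^-3 × 2.423 × 10^-17 s = 2.132 × 10^-19 s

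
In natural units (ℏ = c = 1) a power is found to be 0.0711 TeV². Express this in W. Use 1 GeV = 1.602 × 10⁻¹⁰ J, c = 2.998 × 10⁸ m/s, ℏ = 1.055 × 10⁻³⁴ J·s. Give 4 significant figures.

1.730 × 10¹⁹ W

Power is [E]/[T] = [E]²/ℏ.
1 GeV² → 1/ℏ × (1 GeV in J)² = 2.433 × 10¹⁴ W.
Convert the energy scale: 0.0711 TeV² = 7.11 × 10⁴ GeV².
Result: 7.11 × 10⁴ × 2.433 × 10¹⁴ = 1.730 × 10¹⁹ W.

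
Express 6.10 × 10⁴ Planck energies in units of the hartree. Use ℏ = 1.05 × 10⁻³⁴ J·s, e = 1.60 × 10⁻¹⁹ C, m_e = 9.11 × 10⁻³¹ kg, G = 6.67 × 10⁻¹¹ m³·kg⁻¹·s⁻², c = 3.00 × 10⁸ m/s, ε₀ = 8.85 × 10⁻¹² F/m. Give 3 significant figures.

Planck energy: E_P = √(ℏc⁵/G) = 1.96 × 10⁹ J
hartree: E_h = m_e e⁴/(4πε₀ℏ)² = 4.38 × 10⁻¹⁸ J
6.10 × 10⁴ × 1.96 × 10⁹ / 4.38 × 10⁻¹⁸ = 2.72 × 10³¹

2.72 × 10³¹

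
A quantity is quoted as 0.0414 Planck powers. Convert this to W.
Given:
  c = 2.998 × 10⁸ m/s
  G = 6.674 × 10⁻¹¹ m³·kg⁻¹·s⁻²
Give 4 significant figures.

1.502 × 10⁵¹ W

One Planck power: P_P = c⁵/G = 3.629 × 10⁵² W.
0.0414 × 3.629 × 10⁵² W = 1.502 × 10⁵¹ W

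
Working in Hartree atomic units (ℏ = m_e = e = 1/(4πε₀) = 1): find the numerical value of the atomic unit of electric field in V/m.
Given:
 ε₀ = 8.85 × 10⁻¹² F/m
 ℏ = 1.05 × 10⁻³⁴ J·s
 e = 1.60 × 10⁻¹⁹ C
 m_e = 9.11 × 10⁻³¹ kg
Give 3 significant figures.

5.20 × 10¹¹ V/m

The unique combination of the constants set to 1 with dimensions of electric field is E_au = E_h/(e a₀) = m_e²e⁵/((4πε₀)³ℏ⁴).
E_h = 4.38 × 10⁻¹⁸ J
a₀ = 5.26 × 10⁻¹¹ m
E_h/(e·a₀) = 5.20 × 10¹¹ V/m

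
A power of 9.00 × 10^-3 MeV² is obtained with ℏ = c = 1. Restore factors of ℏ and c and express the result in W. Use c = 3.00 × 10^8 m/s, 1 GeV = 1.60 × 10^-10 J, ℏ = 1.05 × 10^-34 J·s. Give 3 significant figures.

2.19 × 10^6 W

Power is [E]/[T] = [E]²/ℏ.
1 GeV² → 1/ℏ × (1 GeV in J)² = 2.44 × 10^14 W.
Convert the energy scale: 9.00 × 10^-3 MeV² = 9.00 × 10^-9 GeV².
Result: 9.00 × 10^-9 × 2.44 × 10^14 = 2.19 × 10^6 W.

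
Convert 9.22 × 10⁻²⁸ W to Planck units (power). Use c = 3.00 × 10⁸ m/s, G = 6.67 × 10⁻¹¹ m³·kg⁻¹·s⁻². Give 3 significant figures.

Planck power: P_P = c⁵/G = 3.64 × 10⁵² W.
9.22 × 10⁻²⁸ / 3.64 × 10⁵² = 2.53 × 10⁻⁸⁰

2.53 × 10⁻⁸⁰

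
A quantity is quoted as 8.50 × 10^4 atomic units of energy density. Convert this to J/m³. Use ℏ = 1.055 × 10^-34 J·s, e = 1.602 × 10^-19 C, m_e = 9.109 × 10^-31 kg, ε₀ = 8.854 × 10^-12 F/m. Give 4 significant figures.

One atomic unit of energy density: u_au = E_h/a₀³ = m_e⁴e¹⁰/((4πε₀)⁵ℏ⁸) = 2.929 × 10^13 J/m³.
8.50 × 10^4 × 2.929 × 10^13 J/m³ = 2.490 × 10^18 J/m³

2.490 × 10^18 J/m³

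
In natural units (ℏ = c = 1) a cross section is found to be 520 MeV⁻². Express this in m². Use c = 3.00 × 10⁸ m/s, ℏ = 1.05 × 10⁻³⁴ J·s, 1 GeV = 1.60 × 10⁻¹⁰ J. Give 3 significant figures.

2.02 × 10⁻²³ m²

Area is [L]² = [E]⁻²·(ℏc)²; restore (ℏc)².
1 GeV⁻² → (ℏc)² × (1 GeV in J)⁻² = 3.88 × 10⁻³² m².
Convert the energy scale: 520 MeV⁻² = 5.20 × 10⁸ GeV⁻².
Result: 5.20 × 10⁸ × 3.88 × 10⁻³² = 2.02 × 10⁻²³ m².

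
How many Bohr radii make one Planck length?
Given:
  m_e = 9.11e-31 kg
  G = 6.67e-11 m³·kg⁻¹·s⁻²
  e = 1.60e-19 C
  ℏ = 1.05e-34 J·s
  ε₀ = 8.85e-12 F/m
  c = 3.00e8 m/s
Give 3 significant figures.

Planck length: ℓ_P = √(ℏG/c³) = 1.61e-35 m
Bohr radius: a₀ = 4πε₀ℏ²/(m_e e²) = 5.26e-11 m
ratio = 1.61e-35 / 5.26e-11 = 3.06e-25

3.06e-25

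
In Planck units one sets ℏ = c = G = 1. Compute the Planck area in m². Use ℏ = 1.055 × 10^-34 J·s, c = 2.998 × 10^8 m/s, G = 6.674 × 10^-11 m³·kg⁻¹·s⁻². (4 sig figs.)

2.613 × 10^-70 m²

A_P = ℏG/c³
  = 7.041 × 10^-45 / 2.695 × 10^25
  = 2.613 × 10^-70 m²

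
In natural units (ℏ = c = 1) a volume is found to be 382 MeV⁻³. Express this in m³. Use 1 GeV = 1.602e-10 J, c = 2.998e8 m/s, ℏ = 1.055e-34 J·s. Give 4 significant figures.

Volume is [L]³ = [E]⁻³·(ℏc)³.
1 GeV⁻³ → (ℏc)³ × (1 GeV in J)⁻³ = 7.696e-48 m³.
Convert the energy scale: 382 MeV⁻³ = 3.82e11 GeV⁻³.
Result: 3.82e11 × 7.696e-48 = 2.940e-36 m³.

2.940e-36 m³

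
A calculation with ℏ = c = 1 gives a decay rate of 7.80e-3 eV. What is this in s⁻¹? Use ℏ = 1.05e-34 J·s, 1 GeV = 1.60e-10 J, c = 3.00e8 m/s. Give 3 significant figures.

A rate is [E]/ℏ; divide by ℏ.
1 GeV → 1/ℏ × (1 GeV in J) = 1.52e24 s⁻¹.
Convert the energy scale: 7.80e-3 eV = 7.80e-12 GeV.
Result: 7.80e-12 × 1.52e24 = 1.19e13 s⁻¹.

1.19e13 s⁻¹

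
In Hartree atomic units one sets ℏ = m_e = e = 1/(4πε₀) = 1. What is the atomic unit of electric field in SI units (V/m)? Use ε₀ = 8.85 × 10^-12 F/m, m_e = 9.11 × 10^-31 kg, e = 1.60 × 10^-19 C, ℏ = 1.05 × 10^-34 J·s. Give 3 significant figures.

5.20 × 10^11 V/m

E_au = E_h/(e a₀) = m_e²e⁵/((4πε₀)³ℏ⁴)
E_h = 4.38 × 10^-18 J
a₀ = 5.26 × 10^-11 m
E_h/(e·a₀) = 5.20 × 10^11 V/m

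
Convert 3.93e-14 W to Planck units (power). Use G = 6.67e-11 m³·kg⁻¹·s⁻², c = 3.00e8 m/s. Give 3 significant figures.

1.08e-66

Planck power: P_P = c⁵/G = 3.64e52 W.
3.93e-14 / 3.64e52 = 1.08e-66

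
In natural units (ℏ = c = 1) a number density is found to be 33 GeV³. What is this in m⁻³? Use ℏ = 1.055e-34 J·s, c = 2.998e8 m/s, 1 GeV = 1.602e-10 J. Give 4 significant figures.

Number density is [L]⁻³ = [E]³/(ℏc)³.
1 GeV³ → 1/(ℏc)³ × (1 GeV in J)³ = 1.299e47 m⁻³.
Result: 33 × 1.299e47 = 4.288e48 m⁻³.

4.288e48 m⁻³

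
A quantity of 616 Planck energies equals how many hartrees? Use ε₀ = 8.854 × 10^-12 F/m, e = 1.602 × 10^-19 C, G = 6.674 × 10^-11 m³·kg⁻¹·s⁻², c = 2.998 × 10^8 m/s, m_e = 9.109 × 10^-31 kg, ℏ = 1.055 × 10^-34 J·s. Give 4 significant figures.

2.768 × 10^29

Planck energy: E_P = √(ℏc⁵/G) = 1.957 × 10^9 J
hartree: E_h = m_e e⁴/(4πε₀ℏ)² = 4.354 × 10^-18 J
616 × 1.957 × 10^9 / 4.354 × 10^-18 = 2.768 × 10^29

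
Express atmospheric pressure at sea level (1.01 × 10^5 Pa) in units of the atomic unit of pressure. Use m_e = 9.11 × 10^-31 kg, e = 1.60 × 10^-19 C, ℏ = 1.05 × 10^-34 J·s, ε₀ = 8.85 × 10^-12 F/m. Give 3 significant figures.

3.35 × 10^-9

atomic unit of pressure: P_au = E_h/a₀³ = m_e⁴e¹⁰/((4πε₀)⁵ℏ⁸) = 3.01 × 10^13 Pa.
1.01 × 10^5 / 3.01 × 10^13 = 3.35 × 10^-9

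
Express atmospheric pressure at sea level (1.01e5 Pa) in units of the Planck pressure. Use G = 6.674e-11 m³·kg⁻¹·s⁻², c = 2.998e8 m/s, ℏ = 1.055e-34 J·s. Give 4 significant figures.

2.180e-109

Planck pressure: p_P = c⁷/(ℏG²) = 4.632e113 Pa.
1.01e5 / 4.632e113 = 2.180e-109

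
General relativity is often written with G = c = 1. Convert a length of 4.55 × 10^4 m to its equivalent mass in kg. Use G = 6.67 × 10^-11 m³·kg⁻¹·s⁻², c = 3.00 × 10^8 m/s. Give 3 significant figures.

Length → mass via c²/G.
4.55 × 10^4 m × (c²/G) = 6.14 × 10^31 kg

6.14 × 10^31 kg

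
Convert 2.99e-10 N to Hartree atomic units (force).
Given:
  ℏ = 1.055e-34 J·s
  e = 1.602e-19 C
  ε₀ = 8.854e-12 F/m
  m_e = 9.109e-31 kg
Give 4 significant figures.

3.638e-3

atomic unit of force: F_au = E_h/a₀ = m_e²e⁶/((4πε₀)³ℏ⁴) = 8.220e-8 N.
2.99e-10 / 8.220e-8 = 3.638e-3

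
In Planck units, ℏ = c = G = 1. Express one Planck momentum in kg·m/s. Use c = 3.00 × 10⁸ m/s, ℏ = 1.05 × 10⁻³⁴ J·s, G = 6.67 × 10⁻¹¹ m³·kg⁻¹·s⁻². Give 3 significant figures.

Dimensional analysis gives p_P = √(ℏc³/G).
  = √(42.5)
  = 6.52 kg·m/s

6.52 kg·m/s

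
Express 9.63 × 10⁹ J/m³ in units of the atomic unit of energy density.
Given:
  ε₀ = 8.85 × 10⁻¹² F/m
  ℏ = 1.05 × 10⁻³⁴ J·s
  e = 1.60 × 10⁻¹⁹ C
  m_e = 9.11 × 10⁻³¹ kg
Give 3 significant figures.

3.20 × 10⁻⁴

atomic unit of energy density: u_au = E_h/a₀³ = m_e⁴e¹⁰/((4πε₀)⁵ℏ⁸) = 3.01 × 10¹³ J/m³.
9.63 × 10⁹ / 3.01 × 10¹³ = 3.20 × 10⁻⁴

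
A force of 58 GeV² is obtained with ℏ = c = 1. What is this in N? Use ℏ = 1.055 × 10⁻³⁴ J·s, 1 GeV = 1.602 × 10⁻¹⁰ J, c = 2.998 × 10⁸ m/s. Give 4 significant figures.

4.706 × 10⁷ N

Force is [E]/[L] = [E]²/(ℏc); restore (ℏc)⁻¹.
1 GeV² → 1/(ℏc) × (1 GeV in J)² = 8.114 × 10⁵ N.
Result: 58 × 8.114 × 10⁵ = 4.706 × 10⁷ N.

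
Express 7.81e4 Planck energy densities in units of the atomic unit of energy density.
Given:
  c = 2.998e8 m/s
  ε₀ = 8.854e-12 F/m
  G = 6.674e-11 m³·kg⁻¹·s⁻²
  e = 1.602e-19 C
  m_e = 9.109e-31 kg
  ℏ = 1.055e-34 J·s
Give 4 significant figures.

1.235e105

Planck energy density: u_P = c⁷/(ℏG²) = 4.632e113 J/m³
atomic unit of energy density: u_au = E_h/a₀³ = m_e⁴e¹⁰/((4πε₀)⁵ℏ⁸) = 2.929e13 J/m³
7.81e4 × 4.632e113 / 2.929e13 = 1.235e105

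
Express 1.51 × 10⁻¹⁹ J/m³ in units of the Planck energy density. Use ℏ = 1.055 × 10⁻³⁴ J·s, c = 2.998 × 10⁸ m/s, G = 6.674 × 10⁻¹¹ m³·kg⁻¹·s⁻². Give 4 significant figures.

3.260 × 10⁻¹³³

Planck energy density: u_P = c⁷/(ℏG²) = 4.632 × 10¹¹³ J/m³.
1.51 × 10⁻¹⁹ / 4.632 × 10¹¹³ = 3.260 × 10⁻¹³³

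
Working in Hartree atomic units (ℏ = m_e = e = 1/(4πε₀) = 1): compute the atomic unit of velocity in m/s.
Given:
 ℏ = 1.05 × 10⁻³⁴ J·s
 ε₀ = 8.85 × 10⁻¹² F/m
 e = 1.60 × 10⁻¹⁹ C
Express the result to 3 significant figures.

2.19 × 10⁶ m/s

The unique combination of the constants set to 1 with dimensions of velocity is v_au = e²/(4πε₀ℏ).
  = 2.56 × 10⁻³⁸ / 1.17 × 10⁻⁴⁴
  = 2.19 × 10⁶ m/s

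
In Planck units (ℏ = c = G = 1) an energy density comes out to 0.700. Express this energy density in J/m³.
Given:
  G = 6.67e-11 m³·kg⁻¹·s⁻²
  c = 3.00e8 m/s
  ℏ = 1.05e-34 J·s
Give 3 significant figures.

One Planck energy density: u_P = c⁷/(ℏG²) = 4.68e113 J/m³.
0.700 × 4.68e113 J/m³ = 3.28e113 J/m³

3.28e113 J/m³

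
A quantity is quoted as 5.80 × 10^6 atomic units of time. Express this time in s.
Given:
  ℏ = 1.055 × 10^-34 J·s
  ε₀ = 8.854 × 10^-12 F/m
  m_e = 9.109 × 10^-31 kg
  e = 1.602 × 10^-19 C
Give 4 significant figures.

One atomic unit of time: τ_au = (4πε₀)²ℏ³/(m_e e⁴) = 2.423 × 10^-17 s.
5.80 × 10^6 × 2.423 × 10^-17 s = 1.405 × 10^-10 s

1.405 × 10^-10 s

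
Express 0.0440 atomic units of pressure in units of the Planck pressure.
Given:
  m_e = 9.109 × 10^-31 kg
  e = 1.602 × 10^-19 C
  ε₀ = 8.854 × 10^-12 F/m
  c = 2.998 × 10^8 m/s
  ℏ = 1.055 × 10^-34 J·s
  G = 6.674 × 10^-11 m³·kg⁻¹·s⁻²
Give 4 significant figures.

atomic unit of pressure: P_au = E_h/a₀³ = m_e⁴e¹⁰/((4πε₀)⁵ℏ⁸) = 2.929 × 10^13 Pa
Planck pressure: p_P = c⁷/(ℏG²) = 4.632 × 10^113 Pa
0.0440 × 2.929 × 10^13 / 4.632 × 10^113 = 2.782 × 10^-102

2.782 × 10^-102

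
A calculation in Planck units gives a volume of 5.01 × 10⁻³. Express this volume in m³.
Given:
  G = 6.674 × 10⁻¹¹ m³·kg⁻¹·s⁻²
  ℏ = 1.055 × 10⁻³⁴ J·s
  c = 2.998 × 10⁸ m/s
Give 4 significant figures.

2.116 × 10⁻¹⁰⁷ m³

One Planck volume: V_P = (ℏG/c³)^(3/2) = 4.224 × 10⁻¹⁰⁵ m³.
5.01 × 10⁻³ × 4.224 × 10⁻¹⁰⁵ m³ = 2.116 × 10⁻¹⁰⁷ m³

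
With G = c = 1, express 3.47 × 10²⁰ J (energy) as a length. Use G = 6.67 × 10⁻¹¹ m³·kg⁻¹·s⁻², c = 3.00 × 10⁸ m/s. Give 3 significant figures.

2.86 × 10⁻²⁴ m

Energy → length via G/c⁴.
3.47 × 10²⁰ J × (G/c⁴) = 2.86 × 10⁻²⁴ m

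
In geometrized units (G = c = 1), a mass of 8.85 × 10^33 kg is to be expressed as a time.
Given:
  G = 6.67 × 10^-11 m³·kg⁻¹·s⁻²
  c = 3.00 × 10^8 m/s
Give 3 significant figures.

Mass → time via G/c³.
8.85 × 10^33 kg × (G/c³) = 0.0219 s

0.0219 s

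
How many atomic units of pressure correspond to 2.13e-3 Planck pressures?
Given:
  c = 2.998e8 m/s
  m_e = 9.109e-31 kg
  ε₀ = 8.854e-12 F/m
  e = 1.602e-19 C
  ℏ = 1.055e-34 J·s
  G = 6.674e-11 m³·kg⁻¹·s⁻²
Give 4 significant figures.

3.368e97

Planck pressure: p_P = c⁷/(ℏG²) = 4.632e113 Pa
atomic unit of pressure: P_au = E_h/a₀³ = m_e⁴e¹⁰/((4πε₀)⁵ℏ⁸) = 2.929e13 Pa
2.13e-3 × 4.632e113 / 2.929e13 = 3.368e97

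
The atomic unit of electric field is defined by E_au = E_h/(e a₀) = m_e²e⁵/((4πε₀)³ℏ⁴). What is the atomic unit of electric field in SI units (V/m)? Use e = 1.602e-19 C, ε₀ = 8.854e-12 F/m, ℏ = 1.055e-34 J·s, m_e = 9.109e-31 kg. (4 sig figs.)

E_au = E_h/(e a₀) = m_e²e⁵/((4πε₀)³ℏ⁴)
E_h = 4.354e-18 J
a₀ = 5.297e-11 m
E_h/(e·a₀) = 5.131e11 V/m

5.131e11 V/m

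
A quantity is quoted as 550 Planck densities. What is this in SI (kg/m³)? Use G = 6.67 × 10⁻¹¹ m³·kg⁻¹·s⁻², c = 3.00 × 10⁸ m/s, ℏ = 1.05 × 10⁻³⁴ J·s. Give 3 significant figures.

2.86 × 10⁹⁹ kg/m³

One Planck density: ρ_P = c⁵/(ℏG²) = 5.20 × 10⁹⁶ kg/m³.
550 × 5.20 × 10⁹⁶ kg/m³ = 2.86 × 10⁹⁹ kg/m³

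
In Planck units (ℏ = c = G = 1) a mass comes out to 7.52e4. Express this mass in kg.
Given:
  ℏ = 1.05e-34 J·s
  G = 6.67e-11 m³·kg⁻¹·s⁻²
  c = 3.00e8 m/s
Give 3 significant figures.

One Planck mass: m_P = √(ℏc/G) = 2.17e-8 kg.
7.52e4 × 2.17e-8 kg = 1.63e-3 kg

1.63e-3 kg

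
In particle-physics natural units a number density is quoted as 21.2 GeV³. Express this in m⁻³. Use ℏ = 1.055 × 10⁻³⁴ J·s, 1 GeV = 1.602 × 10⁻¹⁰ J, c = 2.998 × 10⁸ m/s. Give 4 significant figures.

2.755 × 10⁴⁸ m⁻³

Number density is [L]⁻³ = [E]³/(ℏc)³.
1 GeV³ → 1/(ℏc)³ × (1 GeV in J)³ = 1.299 × 10⁴⁷ m⁻³.
Result: 21.2 × 1.299 × 10⁴⁷ = 2.755 × 10⁴⁸ m⁻³.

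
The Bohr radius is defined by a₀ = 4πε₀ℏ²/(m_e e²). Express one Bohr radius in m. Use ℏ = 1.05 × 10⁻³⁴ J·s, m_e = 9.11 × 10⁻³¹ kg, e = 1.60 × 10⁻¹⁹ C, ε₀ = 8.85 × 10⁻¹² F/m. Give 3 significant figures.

a₀ = 4πε₀ℏ²/(m_e e²)
  = 1.23 × 10⁻⁷⁸ / 2.33 × 10⁻⁶⁸
  = 5.26 × 10⁻¹¹ m

5.26 × 10⁻¹¹ m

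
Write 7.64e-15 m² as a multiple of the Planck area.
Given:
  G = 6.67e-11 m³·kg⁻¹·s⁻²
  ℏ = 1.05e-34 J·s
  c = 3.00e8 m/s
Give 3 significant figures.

Planck area: A_P = ℏG/c³ = 2.59e-70 m².
7.64e-15 / 2.59e-70 = 2.95e55

2.95e55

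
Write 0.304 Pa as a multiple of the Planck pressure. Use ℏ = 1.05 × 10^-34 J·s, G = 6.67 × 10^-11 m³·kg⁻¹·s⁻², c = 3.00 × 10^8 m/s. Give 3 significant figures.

6.49 × 10^-115

Planck pressure: p_P = c⁷/(ℏG²) = 4.68 × 10^113 Pa.
0.304 / 4.68 × 10^113 = 6.49 × 10^-115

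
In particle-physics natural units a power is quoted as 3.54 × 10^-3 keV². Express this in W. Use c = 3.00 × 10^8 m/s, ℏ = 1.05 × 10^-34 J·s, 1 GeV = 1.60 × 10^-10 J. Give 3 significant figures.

Power is [E]/[T] = [E]²/ℏ.
1 GeV² → 1/ℏ × (1 GeV in J)² = 2.44 × 10^14 W.
Convert the energy scale: 3.54 × 10^-3 keV² = 3.54 × 10^-15 GeV².
Result: 3.54 × 10^-15 × 2.44 × 10^14 = 0.863 W.

0.863 W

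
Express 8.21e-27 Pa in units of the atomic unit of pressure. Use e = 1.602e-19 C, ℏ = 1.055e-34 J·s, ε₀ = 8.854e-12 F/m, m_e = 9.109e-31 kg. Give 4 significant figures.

atomic unit of pressure: P_au = E_h/a₀³ = m_e⁴e¹⁰/((4πε₀)⁵ℏ⁸) = 2.929e13 Pa.
8.21e-27 / 2.929e13 = 2.803e-40

2.803e-40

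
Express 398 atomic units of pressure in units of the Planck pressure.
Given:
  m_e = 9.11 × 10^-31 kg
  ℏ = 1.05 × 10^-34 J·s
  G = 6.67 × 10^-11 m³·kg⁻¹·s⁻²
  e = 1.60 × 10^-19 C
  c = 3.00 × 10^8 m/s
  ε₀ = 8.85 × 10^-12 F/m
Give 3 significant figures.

2.56 × 10^-98

atomic unit of pressure: P_au = E_h/a₀³ = m_e⁴e¹⁰/((4πε₀)⁵ℏ⁸) = 3.01 × 10^13 Pa
Planck pressure: p_P = c⁷/(ℏG²) = 4.68 × 10^113 Pa
398 × 3.01 × 10^13 / 4.68 × 10^113 = 2.56 × 10^-98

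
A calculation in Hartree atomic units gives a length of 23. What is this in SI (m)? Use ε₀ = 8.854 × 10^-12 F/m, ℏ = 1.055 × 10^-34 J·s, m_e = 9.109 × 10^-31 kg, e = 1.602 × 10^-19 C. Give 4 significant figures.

1.218 × 10^-9 m

One Bohr radius: a₀ = 4πε₀ℏ²/(m_e e²) = 5.297 × 10^-11 m.
23 × 5.297 × 10^-11 m = 1.218 × 10^-9 m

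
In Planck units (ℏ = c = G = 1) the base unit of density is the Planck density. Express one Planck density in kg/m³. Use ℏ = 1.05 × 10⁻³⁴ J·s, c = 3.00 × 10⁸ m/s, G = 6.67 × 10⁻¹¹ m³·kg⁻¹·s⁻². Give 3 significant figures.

5.20 × 10⁹⁶ kg/m³

ρ_P = c⁵/(ℏG²)
  = 2.43 × 10⁴² / 4.67 × 10⁻⁵⁵
  = 5.20 × 10⁹⁶ kg/m³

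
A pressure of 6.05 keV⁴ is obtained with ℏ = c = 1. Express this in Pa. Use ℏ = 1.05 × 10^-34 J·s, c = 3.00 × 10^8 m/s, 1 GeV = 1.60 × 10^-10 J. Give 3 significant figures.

Pressure is [E]/[L]³ = [E]⁴/(ℏc)³.
1 GeV⁴ → 1/(ℏc)³ × (1 GeV in J)⁴ = 2.10 × 10^37 Pa.
Convert the energy scale: 6.05 keV⁴ = 6.05 × 10^-24 GeV⁴.
Result: 6.05 × 10^-24 × 2.10 × 10^37 = 1.27 × 10^14 Pa.

1.27 × 10^14 Pa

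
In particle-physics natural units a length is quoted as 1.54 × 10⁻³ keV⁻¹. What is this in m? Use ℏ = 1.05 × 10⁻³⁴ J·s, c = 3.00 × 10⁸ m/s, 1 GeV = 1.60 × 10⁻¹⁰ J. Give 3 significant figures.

A length is [E]⁻¹ in ℏ=c=1; restore one factor of ℏc.
1 GeV⁻¹ → ℏc × (1 GeV in J)⁻¹ = 1.97 × 10⁻¹⁶ m.
Convert the energy scale: 1.54 × 10⁻³ keV⁻¹ = 1.54 × 10³ GeV⁻¹.
Result: 1.54 × 10³ × 1.97 × 10⁻¹⁶ = 3.03 × 10⁻¹³ m.

3.03 × 10⁻¹³ m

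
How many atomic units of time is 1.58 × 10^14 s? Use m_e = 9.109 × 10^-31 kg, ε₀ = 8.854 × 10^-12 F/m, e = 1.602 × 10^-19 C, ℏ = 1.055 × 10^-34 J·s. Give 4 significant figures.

6.521 × 10^30

atomic unit of time: τ_au = (4πε₀)²ℏ³/(m_e e⁴) = 2.423 × 10^-17 s.
1.58 × 10^14 / 2.423 × 10^-17 = 6.521 × 10^30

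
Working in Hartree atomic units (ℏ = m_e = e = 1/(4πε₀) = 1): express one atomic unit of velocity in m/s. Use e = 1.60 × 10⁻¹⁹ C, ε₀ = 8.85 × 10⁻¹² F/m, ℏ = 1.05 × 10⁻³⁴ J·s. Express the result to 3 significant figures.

2.19 × 10⁶ m/s

Dimensional analysis gives v_au = e²/(4πε₀ℏ).
  = 2.56 × 10⁻³⁸ / 1.17 × 10⁻⁴⁴
  = 2.19 × 10⁶ m/s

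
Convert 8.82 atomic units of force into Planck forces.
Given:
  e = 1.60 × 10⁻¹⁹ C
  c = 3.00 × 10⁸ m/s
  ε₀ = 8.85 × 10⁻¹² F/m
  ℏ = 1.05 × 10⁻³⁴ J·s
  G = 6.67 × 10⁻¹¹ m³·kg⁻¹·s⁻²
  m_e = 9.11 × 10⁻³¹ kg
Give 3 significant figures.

6.05 × 10⁻⁵¹

atomic unit of force: F_au = E_h/a₀ = m_e²e⁶/((4πε₀)³ℏ⁴) = 8.33 × 10⁻⁸ N
Planck force: F_P = c⁴/G = 1.21 × 10⁴⁴ N
8.82 × 8.33 × 10⁻⁸ / 1.21 × 10⁴⁴ = 6.05 × 10⁻⁵¹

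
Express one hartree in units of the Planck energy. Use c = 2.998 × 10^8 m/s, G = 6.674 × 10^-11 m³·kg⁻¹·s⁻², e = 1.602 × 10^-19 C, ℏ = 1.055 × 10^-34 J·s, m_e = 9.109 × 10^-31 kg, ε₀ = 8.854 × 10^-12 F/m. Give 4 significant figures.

2.225 × 10^-27

hartree: E_h = m_e e⁴/(4πε₀ℏ)² = 4.354 × 10^-18 J
Planck energy: E_P = √(ℏc⁵/G) = 1.957 × 10^9 J
ratio = 4.354 × 10^-18 / 1.957 × 10^9 = 2.225 × 10^-27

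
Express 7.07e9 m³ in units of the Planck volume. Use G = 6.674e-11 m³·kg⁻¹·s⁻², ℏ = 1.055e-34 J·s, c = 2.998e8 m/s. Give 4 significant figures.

1.674e114

Planck volume: V_P = (ℏG/c³)^(3/2) = 4.224e-105 m³.
7.07e9 / 4.224e-105 = 1.674e114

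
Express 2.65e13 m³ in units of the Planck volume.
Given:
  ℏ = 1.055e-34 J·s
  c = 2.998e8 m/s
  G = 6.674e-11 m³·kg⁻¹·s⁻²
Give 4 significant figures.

Planck volume: V_P = (ℏG/c³)^(3/2) = 4.224e-105 m³.
2.65e13 / 4.224e-105 = 6.274e117

6.274e117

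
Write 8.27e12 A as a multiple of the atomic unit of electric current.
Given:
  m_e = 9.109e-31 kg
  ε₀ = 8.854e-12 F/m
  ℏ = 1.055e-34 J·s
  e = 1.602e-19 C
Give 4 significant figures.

1.251e15

atomic unit of electric current: I_au = e E_h/ℏ = m_e e⁵/((4πε₀)²ℏ³) = 6.612e-3 A.
8.27e12 / 6.612e-3 = 1.251e15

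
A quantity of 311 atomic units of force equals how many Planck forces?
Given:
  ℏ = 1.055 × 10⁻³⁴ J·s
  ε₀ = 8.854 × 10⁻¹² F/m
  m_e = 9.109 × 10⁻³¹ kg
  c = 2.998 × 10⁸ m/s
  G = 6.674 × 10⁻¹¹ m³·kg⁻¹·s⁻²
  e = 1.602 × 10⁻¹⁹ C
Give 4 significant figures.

2.112 × 10⁻⁴⁹

atomic unit of force: F_au = E_h/a₀ = m_e²e⁶/((4πε₀)³ℏ⁴) = 8.220 × 10⁻⁸ N
Planck force: F_P = c⁴/G = 1.210 × 10⁴⁴ N
311 × 8.220 × 10⁻⁸ / 1.210 × 10⁴⁴ = 2.112 × 10⁻⁴⁹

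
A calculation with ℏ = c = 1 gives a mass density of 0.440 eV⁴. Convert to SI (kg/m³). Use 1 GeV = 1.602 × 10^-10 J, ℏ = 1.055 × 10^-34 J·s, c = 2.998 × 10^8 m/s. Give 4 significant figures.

1.019 × 10^-16 kg/m³

Mass density is [E]/(c²[L]³) = [E]⁴/(ℏ³c⁵).
1 GeV⁴ → 1/(ℏ³c⁵) × (1 GeV in J)⁴ = 2.316 × 10^20 kg/m³.
Convert the energy scale: 0.440 eV⁴ = 4.40 × 10^-37 GeV⁴.
Result: 4.40 × 10^-37 × 2.316 × 10^20 = 1.019 × 10^-16 kg/m³.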